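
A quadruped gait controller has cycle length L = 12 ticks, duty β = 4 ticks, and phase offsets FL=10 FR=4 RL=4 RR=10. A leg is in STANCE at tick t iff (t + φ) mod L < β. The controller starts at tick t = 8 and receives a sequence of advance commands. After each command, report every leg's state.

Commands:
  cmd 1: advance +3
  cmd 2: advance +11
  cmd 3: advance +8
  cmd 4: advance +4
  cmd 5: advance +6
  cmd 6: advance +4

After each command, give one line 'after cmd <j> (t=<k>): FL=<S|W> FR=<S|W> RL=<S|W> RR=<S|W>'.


after cmd 1 (t=11): FL=W FR=S RL=S RR=W
after cmd 2 (t=22): FL=W FR=S RL=S RR=W
after cmd 3 (t=30): FL=W FR=W RL=W RR=W
after cmd 4 (t=34): FL=W FR=S RL=S RR=W
after cmd 5 (t=40): FL=S FR=W RL=W RR=S
after cmd 6 (t=44): FL=W FR=S RL=S RR=W

start t=8: FL=W FR=S RL=S RR=W
cmd 1: advance +3 → t=11, phase=(9,3,3,9) → FL=W FR=S RL=S RR=W
cmd 2: advance +11 → t=22, phase=(8,2,2,8) → FL=W FR=S RL=S RR=W
cmd 3: advance +8 → t=30, phase=(4,10,10,4) → FL=W FR=W RL=W RR=W
cmd 4: advance +4 → t=34, phase=(8,2,2,8) → FL=W FR=S RL=S RR=W
cmd 5: advance +6 → t=40, phase=(2,8,8,2) → FL=S FR=W RL=W RR=S
cmd 6: advance +4 → t=44, phase=(6,0,0,6) → FL=W FR=S RL=S RR=W


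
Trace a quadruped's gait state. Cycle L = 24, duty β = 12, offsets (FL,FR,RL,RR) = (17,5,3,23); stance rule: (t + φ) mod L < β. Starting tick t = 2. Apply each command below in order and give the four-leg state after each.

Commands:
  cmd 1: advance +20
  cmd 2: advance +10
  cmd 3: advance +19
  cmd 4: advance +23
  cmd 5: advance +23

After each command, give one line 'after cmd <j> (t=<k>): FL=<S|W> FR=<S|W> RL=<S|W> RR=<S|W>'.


start t=2: FL=W FR=S RL=S RR=S
cmd 1: advance +20 → t=22, phase=(15,3,1,21) → FL=W FR=S RL=S RR=W
cmd 2: advance +10 → t=32, phase=(1,13,11,7) → FL=S FR=W RL=S RR=S
cmd 3: advance +19 → t=51, phase=(20,8,6,2) → FL=W FR=S RL=S RR=S
cmd 4: advance +23 → t=74, phase=(19,7,5,1) → FL=W FR=S RL=S RR=S
cmd 5: advance +23 → t=97, phase=(18,6,4,0) → FL=W FR=S RL=S RR=S

after cmd 1 (t=22): FL=W FR=S RL=S RR=W
after cmd 2 (t=32): FL=S FR=W RL=S RR=S
after cmd 3 (t=51): FL=W FR=S RL=S RR=S
after cmd 4 (t=74): FL=W FR=S RL=S RR=S
after cmd 5 (t=97): FL=W FR=S RL=S RR=S


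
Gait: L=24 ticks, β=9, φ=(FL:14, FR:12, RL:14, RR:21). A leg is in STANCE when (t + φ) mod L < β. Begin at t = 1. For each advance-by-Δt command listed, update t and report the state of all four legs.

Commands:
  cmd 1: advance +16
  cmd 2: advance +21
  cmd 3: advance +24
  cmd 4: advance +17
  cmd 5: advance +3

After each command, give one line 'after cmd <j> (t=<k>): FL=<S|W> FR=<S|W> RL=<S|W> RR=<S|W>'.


after cmd 1 (t=17): FL=S FR=S RL=S RR=W
after cmd 2 (t=38): FL=S FR=S RL=S RR=W
after cmd 3 (t=62): FL=S FR=S RL=S RR=W
after cmd 4 (t=79): FL=W FR=W RL=W RR=S
after cmd 5 (t=82): FL=S FR=W RL=S RR=S

start t=1: FL=W FR=W RL=W RR=W
cmd 1: advance +16 → t=17, phase=(7,5,7,14) → FL=S FR=S RL=S RR=W
cmd 2: advance +21 → t=38, phase=(4,2,4,11) → FL=S FR=S RL=S RR=W
cmd 3: advance +24 → t=62, phase=(4,2,4,11) → FL=S FR=S RL=S RR=W
cmd 4: advance +17 → t=79, phase=(21,19,21,4) → FL=W FR=W RL=W RR=S
cmd 5: advance +3 → t=82, phase=(0,22,0,7) → FL=S FR=W RL=S RR=S


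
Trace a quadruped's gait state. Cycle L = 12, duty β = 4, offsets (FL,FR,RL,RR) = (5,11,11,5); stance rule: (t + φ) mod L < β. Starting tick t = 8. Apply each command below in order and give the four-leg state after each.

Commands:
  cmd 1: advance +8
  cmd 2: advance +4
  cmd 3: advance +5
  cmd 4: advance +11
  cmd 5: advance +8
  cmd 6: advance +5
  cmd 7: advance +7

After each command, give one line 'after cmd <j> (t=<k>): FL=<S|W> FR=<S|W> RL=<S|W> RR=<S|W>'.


after cmd 1 (t=16): FL=W FR=S RL=S RR=W
after cmd 2 (t=20): FL=S FR=W RL=W RR=S
after cmd 3 (t=25): FL=W FR=S RL=S RR=W
after cmd 4 (t=36): FL=W FR=W RL=W RR=W
after cmd 5 (t=44): FL=S FR=W RL=W RR=S
after cmd 6 (t=49): FL=W FR=S RL=S RR=W
after cmd 7 (t=56): FL=S FR=W RL=W RR=S

start t=8: FL=S FR=W RL=W RR=S
cmd 1: advance +8 → t=16, phase=(9,3,3,9) → FL=W FR=S RL=S RR=W
cmd 2: advance +4 → t=20, phase=(1,7,7,1) → FL=S FR=W RL=W RR=S
cmd 3: advance +5 → t=25, phase=(6,0,0,6) → FL=W FR=S RL=S RR=W
cmd 4: advance +11 → t=36, phase=(5,11,11,5) → FL=W FR=W RL=W RR=W
cmd 5: advance +8 → t=44, phase=(1,7,7,1) → FL=S FR=W RL=W RR=S
cmd 6: advance +5 → t=49, phase=(6,0,0,6) → FL=W FR=S RL=S RR=W
cmd 7: advance +7 → t=56, phase=(1,7,7,1) → FL=S FR=W RL=W RR=S


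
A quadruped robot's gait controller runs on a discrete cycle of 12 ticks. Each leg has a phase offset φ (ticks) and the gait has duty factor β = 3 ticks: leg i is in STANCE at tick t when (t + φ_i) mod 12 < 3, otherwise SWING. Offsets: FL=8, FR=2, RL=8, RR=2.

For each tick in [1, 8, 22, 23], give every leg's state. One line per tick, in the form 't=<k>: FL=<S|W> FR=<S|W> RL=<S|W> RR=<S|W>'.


t=1: FL=W FR=W RL=W RR=W
t=8: FL=W FR=W RL=W RR=W
t=22: FL=W FR=S RL=W RR=S
t=23: FL=W FR=S RL=W RR=S

t=1: phase=(9,3,9,3) vs β=3 → FL=W FR=W RL=W RR=W
t=8: phase=(4,10,4,10) vs β=3 → FL=W FR=W RL=W RR=W
t=22: phase=(6,0,6,0) vs β=3 → FL=W FR=S RL=W RR=S
t=23: phase=(7,1,7,1) vs β=3 → FL=W FR=S RL=W RR=S


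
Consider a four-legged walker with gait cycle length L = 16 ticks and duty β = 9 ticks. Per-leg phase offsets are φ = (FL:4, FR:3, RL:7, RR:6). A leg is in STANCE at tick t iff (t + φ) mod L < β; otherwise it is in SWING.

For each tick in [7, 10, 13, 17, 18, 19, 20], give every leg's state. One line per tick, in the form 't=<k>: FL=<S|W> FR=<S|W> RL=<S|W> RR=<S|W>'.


t=7: phase=(11,10,14,13) vs β=9 → FL=W FR=W RL=W RR=W
t=10: phase=(14,13,1,0) vs β=9 → FL=W FR=W RL=S RR=S
t=13: phase=(1,0,4,3) vs β=9 → FL=S FR=S RL=S RR=S
t=17: phase=(5,4,8,7) vs β=9 → FL=S FR=S RL=S RR=S
t=18: phase=(6,5,9,8) vs β=9 → FL=S FR=S RL=W RR=S
t=19: phase=(7,6,10,9) vs β=9 → FL=S FR=S RL=W RR=W
t=20: phase=(8,7,11,10) vs β=9 → FL=S FR=S RL=W RR=W

t=7: FL=W FR=W RL=W RR=W
t=10: FL=W FR=W RL=S RR=S
t=13: FL=S FR=S RL=S RR=S
t=17: FL=S FR=S RL=S RR=S
t=18: FL=S FR=S RL=W RR=S
t=19: FL=S FR=S RL=W RR=W
t=20: FL=S FR=S RL=W RR=W


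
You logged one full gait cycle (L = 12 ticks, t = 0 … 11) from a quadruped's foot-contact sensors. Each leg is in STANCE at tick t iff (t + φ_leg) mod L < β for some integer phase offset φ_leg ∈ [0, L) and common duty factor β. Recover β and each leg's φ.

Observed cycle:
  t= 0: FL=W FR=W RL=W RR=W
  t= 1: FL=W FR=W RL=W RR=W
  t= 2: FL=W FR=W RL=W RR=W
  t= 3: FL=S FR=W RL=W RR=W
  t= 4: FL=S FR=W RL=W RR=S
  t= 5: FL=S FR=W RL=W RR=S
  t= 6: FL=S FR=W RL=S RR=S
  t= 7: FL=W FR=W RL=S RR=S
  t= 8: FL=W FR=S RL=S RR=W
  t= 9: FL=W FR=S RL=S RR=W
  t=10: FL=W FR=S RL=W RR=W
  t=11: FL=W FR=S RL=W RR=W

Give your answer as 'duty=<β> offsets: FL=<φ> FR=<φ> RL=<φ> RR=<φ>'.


duty β = stance ticks per leg = 4
FL: stance ticks = 4; W→S at t=3 → φ=9
FR: stance ticks = 4; W→S at t=8 → φ=4
RL: stance ticks = 4; W→S at t=6 → φ=6
RR: stance ticks = 4; W→S at t=4 → φ=8

duty=4 offsets: FL=9 FR=4 RL=6 RR=8


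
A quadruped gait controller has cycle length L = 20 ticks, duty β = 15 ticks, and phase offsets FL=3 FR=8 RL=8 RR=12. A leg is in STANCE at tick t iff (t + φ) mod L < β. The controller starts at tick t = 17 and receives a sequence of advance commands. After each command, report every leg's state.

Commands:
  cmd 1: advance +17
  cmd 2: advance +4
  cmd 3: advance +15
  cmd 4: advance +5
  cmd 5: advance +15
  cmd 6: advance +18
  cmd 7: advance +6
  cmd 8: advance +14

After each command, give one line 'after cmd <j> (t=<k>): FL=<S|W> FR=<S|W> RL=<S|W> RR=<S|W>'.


after cmd 1 (t=34): FL=W FR=S RL=S RR=S
after cmd 2 (t=38): FL=S FR=S RL=S RR=S
after cmd 3 (t=53): FL=W FR=S RL=S RR=S
after cmd 4 (t=58): FL=S FR=S RL=S RR=S
after cmd 5 (t=73): FL=W FR=S RL=S RR=S
after cmd 6 (t=91): FL=S FR=W RL=W RR=S
after cmd 7 (t=97): FL=S FR=S RL=S RR=S
after cmd 8 (t=111): FL=S FR=W RL=W RR=S

start t=17: FL=S FR=S RL=S RR=S
cmd 1: advance +17 → t=34, phase=(17,2,2,6) → FL=W FR=S RL=S RR=S
cmd 2: advance +4 → t=38, phase=(1,6,6,10) → FL=S FR=S RL=S RR=S
cmd 3: advance +15 → t=53, phase=(16,1,1,5) → FL=W FR=S RL=S RR=S
cmd 4: advance +5 → t=58, phase=(1,6,6,10) → FL=S FR=S RL=S RR=S
cmd 5: advance +15 → t=73, phase=(16,1,1,5) → FL=W FR=S RL=S RR=S
cmd 6: advance +18 → t=91, phase=(14,19,19,3) → FL=S FR=W RL=W RR=S
cmd 7: advance +6 → t=97, phase=(0,5,5,9) → FL=S FR=S RL=S RR=S
cmd 8: advance +14 → t=111, phase=(14,19,19,3) → FL=S FR=W RL=W RR=S


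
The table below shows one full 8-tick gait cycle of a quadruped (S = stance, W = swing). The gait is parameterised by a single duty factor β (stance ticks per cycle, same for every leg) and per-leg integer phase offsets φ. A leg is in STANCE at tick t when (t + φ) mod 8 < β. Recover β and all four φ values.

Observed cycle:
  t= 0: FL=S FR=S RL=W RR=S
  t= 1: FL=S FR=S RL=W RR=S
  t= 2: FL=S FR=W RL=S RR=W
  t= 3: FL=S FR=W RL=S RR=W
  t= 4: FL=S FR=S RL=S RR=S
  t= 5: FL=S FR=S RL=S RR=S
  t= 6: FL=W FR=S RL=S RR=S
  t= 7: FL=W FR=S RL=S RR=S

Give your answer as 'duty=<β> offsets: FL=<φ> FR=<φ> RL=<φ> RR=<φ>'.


duty=6 offsets: FL=0 FR=4 RL=6 RR=4

duty β = stance ticks per leg = 6
FL: stance ticks = 6; W→S at t=0 → φ=0
FR: stance ticks = 6; W→S at t=4 → φ=4
RL: stance ticks = 6; W→S at t=2 → φ=6
RR: stance ticks = 6; W→S at t=4 → φ=4


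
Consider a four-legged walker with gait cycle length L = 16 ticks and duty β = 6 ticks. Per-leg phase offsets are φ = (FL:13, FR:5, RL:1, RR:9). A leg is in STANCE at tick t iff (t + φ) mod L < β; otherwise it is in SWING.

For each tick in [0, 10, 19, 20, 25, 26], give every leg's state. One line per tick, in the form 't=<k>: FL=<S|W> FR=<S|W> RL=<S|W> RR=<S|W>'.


t=0: FL=W FR=S RL=S RR=W
t=10: FL=W FR=W RL=W RR=S
t=19: FL=S FR=W RL=S RR=W
t=20: FL=S FR=W RL=S RR=W
t=25: FL=W FR=W RL=W RR=S
t=26: FL=W FR=W RL=W RR=S

t=0: phase=(13,5,1,9) vs β=6 → FL=W FR=S RL=S RR=W
t=10: phase=(7,15,11,3) vs β=6 → FL=W FR=W RL=W RR=S
t=19: phase=(0,8,4,12) vs β=6 → FL=S FR=W RL=S RR=W
t=20: phase=(1,9,5,13) vs β=6 → FL=S FR=W RL=S RR=W
t=25: phase=(6,14,10,2) vs β=6 → FL=W FR=W RL=W RR=S
t=26: phase=(7,15,11,3) vs β=6 → FL=W FR=W RL=W RR=S


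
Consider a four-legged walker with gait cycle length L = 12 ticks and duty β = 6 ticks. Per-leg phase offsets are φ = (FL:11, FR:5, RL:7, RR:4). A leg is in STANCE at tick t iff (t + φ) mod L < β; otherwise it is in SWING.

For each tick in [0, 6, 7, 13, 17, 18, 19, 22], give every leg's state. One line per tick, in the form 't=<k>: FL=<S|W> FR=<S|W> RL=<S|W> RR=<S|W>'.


t=0: phase=(11,5,7,4) vs β=6 → FL=W FR=S RL=W RR=S
t=6: phase=(5,11,1,10) vs β=6 → FL=S FR=W RL=S RR=W
t=7: phase=(6,0,2,11) vs β=6 → FL=W FR=S RL=S RR=W
t=13: phase=(0,6,8,5) vs β=6 → FL=S FR=W RL=W RR=S
t=17: phase=(4,10,0,9) vs β=6 → FL=S FR=W RL=S RR=W
t=18: phase=(5,11,1,10) vs β=6 → FL=S FR=W RL=S RR=W
t=19: phase=(6,0,2,11) vs β=6 → FL=W FR=S RL=S RR=W
t=22: phase=(9,3,5,2) vs β=6 → FL=W FR=S RL=S RR=S

t=0: FL=W FR=S RL=W RR=S
t=6: FL=S FR=W RL=S RR=W
t=7: FL=W FR=S RL=S RR=W
t=13: FL=S FR=W RL=W RR=S
t=17: FL=S FR=W RL=S RR=W
t=18: FL=S FR=W RL=S RR=W
t=19: FL=W FR=S RL=S RR=W
t=22: FL=W FR=S RL=S RR=S


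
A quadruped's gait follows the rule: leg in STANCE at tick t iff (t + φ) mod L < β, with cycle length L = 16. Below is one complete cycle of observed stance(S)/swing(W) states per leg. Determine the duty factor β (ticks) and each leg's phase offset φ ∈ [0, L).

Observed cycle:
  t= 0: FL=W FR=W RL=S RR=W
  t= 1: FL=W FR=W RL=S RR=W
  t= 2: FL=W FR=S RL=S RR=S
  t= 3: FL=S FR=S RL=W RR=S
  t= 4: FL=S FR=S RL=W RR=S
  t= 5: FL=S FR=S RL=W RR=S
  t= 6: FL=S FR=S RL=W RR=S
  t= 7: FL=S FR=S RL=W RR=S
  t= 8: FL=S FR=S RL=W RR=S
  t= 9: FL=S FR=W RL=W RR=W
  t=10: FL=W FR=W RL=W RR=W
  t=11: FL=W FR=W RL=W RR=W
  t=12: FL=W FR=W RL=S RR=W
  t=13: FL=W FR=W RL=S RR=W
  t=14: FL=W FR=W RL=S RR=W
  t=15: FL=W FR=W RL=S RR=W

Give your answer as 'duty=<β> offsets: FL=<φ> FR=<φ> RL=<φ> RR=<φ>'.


duty β = stance ticks per leg = 7
FL: stance ticks = 7; W→S at t=3 → φ=13
FR: stance ticks = 7; W→S at t=2 → φ=14
RL: stance ticks = 7; W→S at t=12 → φ=4
RR: stance ticks = 7; W→S at t=2 → φ=14

duty=7 offsets: FL=13 FR=14 RL=4 RR=14


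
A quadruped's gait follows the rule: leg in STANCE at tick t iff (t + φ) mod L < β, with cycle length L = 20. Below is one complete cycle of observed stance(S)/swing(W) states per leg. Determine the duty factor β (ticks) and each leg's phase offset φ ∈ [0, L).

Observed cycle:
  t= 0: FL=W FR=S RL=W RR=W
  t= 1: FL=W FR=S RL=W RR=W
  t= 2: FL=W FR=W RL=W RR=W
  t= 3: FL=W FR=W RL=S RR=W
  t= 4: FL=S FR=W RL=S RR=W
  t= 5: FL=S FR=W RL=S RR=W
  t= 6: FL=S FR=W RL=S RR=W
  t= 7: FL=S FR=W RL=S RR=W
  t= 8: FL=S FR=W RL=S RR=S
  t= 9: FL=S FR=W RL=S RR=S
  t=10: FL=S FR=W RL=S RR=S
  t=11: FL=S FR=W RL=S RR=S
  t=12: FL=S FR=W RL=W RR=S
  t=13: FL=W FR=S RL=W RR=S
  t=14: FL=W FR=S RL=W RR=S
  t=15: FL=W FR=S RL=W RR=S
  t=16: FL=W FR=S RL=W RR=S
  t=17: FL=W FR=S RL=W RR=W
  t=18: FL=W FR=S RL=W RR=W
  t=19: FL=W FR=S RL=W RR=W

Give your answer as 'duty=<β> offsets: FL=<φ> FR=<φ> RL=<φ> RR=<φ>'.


duty β = stance ticks per leg = 9
FL: stance ticks = 9; W→S at t=4 → φ=16
FR: stance ticks = 9; W→S at t=13 → φ=7
RL: stance ticks = 9; W→S at t=3 → φ=17
RR: stance ticks = 9; W→S at t=8 → φ=12

duty=9 offsets: FL=16 FR=7 RL=17 RR=12


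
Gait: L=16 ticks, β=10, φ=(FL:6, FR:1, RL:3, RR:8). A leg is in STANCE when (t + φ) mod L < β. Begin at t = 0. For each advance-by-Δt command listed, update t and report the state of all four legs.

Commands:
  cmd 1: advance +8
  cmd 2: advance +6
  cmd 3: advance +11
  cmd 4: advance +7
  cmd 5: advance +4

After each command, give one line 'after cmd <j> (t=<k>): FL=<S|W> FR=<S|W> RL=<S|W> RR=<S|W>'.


start t=0: FL=S FR=S RL=S RR=S
cmd 1: advance +8 → t=8, phase=(14,9,11,0) → FL=W FR=S RL=W RR=S
cmd 2: advance +6 → t=14, phase=(4,15,1,6) → FL=S FR=W RL=S RR=S
cmd 3: advance +11 → t=25, phase=(15,10,12,1) → FL=W FR=W RL=W RR=S
cmd 4: advance +7 → t=32, phase=(6,1,3,8) → FL=S FR=S RL=S RR=S
cmd 5: advance +4 → t=36, phase=(10,5,7,12) → FL=W FR=S RL=S RR=W

after cmd 1 (t=8): FL=W FR=S RL=W RR=S
after cmd 2 (t=14): FL=S FR=W RL=S RR=S
after cmd 3 (t=25): FL=W FR=W RL=W RR=S
after cmd 4 (t=32): FL=S FR=S RL=S RR=S
after cmd 5 (t=36): FL=W FR=S RL=S RR=W


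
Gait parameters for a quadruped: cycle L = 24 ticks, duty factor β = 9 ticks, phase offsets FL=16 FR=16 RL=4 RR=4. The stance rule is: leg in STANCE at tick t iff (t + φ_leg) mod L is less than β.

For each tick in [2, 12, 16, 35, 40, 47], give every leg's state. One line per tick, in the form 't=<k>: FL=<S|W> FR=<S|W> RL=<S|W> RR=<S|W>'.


t=2: FL=W FR=W RL=S RR=S
t=12: FL=S FR=S RL=W RR=W
t=16: FL=S FR=S RL=W RR=W
t=35: FL=S FR=S RL=W RR=W
t=40: FL=S FR=S RL=W RR=W
t=47: FL=W FR=W RL=S RR=S

t=2: phase=(18,18,6,6) vs β=9 → FL=W FR=W RL=S RR=S
t=12: phase=(4,4,16,16) vs β=9 → FL=S FR=S RL=W RR=W
t=16: phase=(8,8,20,20) vs β=9 → FL=S FR=S RL=W RR=W
t=35: phase=(3,3,15,15) vs β=9 → FL=S FR=S RL=W RR=W
t=40: phase=(8,8,20,20) vs β=9 → FL=S FR=S RL=W RR=W
t=47: phase=(15,15,3,3) vs β=9 → FL=W FR=W RL=S RR=S


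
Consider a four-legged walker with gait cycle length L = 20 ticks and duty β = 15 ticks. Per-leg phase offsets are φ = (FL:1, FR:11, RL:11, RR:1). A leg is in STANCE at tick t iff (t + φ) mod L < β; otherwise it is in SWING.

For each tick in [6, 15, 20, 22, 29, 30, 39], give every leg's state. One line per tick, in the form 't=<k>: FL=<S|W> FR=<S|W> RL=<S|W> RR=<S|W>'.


t=6: FL=S FR=W RL=W RR=S
t=15: FL=W FR=S RL=S RR=W
t=20: FL=S FR=S RL=S RR=S
t=22: FL=S FR=S RL=S RR=S
t=29: FL=S FR=S RL=S RR=S
t=30: FL=S FR=S RL=S RR=S
t=39: FL=S FR=S RL=S RR=S

t=6: phase=(7,17,17,7) vs β=15 → FL=S FR=W RL=W RR=S
t=15: phase=(16,6,6,16) vs β=15 → FL=W FR=S RL=S RR=W
t=20: phase=(1,11,11,1) vs β=15 → FL=S FR=S RL=S RR=S
t=22: phase=(3,13,13,3) vs β=15 → FL=S FR=S RL=S RR=S
t=29: phase=(10,0,0,10) vs β=15 → FL=S FR=S RL=S RR=S
t=30: phase=(11,1,1,11) vs β=15 → FL=S FR=S RL=S RR=S
t=39: phase=(0,10,10,0) vs β=15 → FL=S FR=S RL=S RR=S


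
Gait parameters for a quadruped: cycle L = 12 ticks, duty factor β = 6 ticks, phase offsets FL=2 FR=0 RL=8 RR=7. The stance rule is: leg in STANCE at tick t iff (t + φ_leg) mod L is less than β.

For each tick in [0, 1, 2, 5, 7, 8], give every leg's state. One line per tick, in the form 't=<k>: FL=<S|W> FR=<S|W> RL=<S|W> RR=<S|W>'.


t=0: phase=(2,0,8,7) vs β=6 → FL=S FR=S RL=W RR=W
t=1: phase=(3,1,9,8) vs β=6 → FL=S FR=S RL=W RR=W
t=2: phase=(4,2,10,9) vs β=6 → FL=S FR=S RL=W RR=W
t=5: phase=(7,5,1,0) vs β=6 → FL=W FR=S RL=S RR=S
t=7: phase=(9,7,3,2) vs β=6 → FL=W FR=W RL=S RR=S
t=8: phase=(10,8,4,3) vs β=6 → FL=W FR=W RL=S RR=S

t=0: FL=S FR=S RL=W RR=W
t=1: FL=S FR=S RL=W RR=W
t=2: FL=S FR=S RL=W RR=W
t=5: FL=W FR=S RL=S RR=S
t=7: FL=W FR=W RL=S RR=S
t=8: FL=W FR=W RL=S RR=S


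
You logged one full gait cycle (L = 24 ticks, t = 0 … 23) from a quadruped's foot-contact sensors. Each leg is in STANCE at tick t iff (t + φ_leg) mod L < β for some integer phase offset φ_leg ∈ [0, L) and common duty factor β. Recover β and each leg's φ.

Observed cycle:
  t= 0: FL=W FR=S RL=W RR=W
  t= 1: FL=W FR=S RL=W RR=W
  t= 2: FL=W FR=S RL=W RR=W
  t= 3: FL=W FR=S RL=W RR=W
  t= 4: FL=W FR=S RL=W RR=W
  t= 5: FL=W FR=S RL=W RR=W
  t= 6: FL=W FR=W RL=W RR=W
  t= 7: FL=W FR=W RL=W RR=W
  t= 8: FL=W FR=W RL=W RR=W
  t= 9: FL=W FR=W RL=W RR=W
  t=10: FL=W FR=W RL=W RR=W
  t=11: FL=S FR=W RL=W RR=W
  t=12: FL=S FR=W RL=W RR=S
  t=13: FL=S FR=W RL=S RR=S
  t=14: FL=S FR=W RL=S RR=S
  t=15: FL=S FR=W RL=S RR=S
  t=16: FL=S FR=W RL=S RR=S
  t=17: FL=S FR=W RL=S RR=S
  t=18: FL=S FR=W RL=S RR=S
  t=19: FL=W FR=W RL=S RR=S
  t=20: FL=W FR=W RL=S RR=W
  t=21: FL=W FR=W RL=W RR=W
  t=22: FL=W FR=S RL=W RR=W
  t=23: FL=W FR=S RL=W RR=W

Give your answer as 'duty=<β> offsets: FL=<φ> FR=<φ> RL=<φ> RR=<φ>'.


duty=8 offsets: FL=13 FR=2 RL=11 RR=12

duty β = stance ticks per leg = 8
FL: stance ticks = 8; W→S at t=11 → φ=13
FR: stance ticks = 8; W→S at t=22 → φ=2
RL: stance ticks = 8; W→S at t=13 → φ=11
RR: stance ticks = 8; W→S at t=12 → φ=12


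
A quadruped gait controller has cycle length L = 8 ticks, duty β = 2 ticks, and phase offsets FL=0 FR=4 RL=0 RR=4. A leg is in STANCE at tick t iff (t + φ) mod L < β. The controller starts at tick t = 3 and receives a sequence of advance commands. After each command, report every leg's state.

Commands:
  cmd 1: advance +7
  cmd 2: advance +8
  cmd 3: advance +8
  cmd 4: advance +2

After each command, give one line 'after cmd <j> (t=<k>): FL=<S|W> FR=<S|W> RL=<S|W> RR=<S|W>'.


after cmd 1 (t=10): FL=W FR=W RL=W RR=W
after cmd 2 (t=18): FL=W FR=W RL=W RR=W
after cmd 3 (t=26): FL=W FR=W RL=W RR=W
after cmd 4 (t=28): FL=W FR=S RL=W RR=S

start t=3: FL=W FR=W RL=W RR=W
cmd 1: advance +7 → t=10, phase=(2,6,2,6) → FL=W FR=W RL=W RR=W
cmd 2: advance +8 → t=18, phase=(2,6,2,6) → FL=W FR=W RL=W RR=W
cmd 3: advance +8 → t=26, phase=(2,6,2,6) → FL=W FR=W RL=W RR=W
cmd 4: advance +2 → t=28, phase=(4,0,4,0) → FL=W FR=S RL=W RR=S


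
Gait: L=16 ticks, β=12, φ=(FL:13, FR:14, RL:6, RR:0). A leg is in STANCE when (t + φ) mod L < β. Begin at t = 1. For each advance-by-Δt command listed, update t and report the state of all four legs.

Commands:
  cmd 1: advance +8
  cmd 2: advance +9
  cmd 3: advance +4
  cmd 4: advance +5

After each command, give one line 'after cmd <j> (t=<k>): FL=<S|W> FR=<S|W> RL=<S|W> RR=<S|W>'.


after cmd 1 (t=9): FL=S FR=S RL=W RR=S
after cmd 2 (t=18): FL=W FR=S RL=S RR=S
after cmd 3 (t=22): FL=S FR=S RL=W RR=S
after cmd 4 (t=27): FL=S FR=S RL=S RR=S

start t=1: FL=W FR=W RL=S RR=S
cmd 1: advance +8 → t=9, phase=(6,7,15,9) → FL=S FR=S RL=W RR=S
cmd 2: advance +9 → t=18, phase=(15,0,8,2) → FL=W FR=S RL=S RR=S
cmd 3: advance +4 → t=22, phase=(3,4,12,6) → FL=S FR=S RL=W RR=S
cmd 4: advance +5 → t=27, phase=(8,9,1,11) → FL=S FR=S RL=S RR=S


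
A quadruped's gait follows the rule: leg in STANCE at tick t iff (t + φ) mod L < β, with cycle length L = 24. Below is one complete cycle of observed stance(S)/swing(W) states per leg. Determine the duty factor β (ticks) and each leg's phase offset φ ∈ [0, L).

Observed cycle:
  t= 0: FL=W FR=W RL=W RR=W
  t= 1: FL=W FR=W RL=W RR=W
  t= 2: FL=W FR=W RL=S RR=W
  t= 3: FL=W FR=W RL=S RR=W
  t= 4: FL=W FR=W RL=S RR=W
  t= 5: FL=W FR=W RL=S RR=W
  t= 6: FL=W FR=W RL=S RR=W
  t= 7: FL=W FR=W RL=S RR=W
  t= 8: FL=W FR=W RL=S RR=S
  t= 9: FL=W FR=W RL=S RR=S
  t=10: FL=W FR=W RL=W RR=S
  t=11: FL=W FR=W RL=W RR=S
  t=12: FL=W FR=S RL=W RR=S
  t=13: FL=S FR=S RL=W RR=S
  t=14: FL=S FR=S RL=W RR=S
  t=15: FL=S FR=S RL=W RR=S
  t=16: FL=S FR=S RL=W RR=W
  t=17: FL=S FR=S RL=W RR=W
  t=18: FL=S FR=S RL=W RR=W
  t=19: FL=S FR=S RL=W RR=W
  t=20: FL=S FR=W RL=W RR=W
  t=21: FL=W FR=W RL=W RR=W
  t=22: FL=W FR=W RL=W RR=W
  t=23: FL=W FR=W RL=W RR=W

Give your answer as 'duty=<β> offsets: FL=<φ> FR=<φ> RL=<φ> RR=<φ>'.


duty=8 offsets: FL=11 FR=12 RL=22 RR=16

duty β = stance ticks per leg = 8
FL: stance ticks = 8; W→S at t=13 → φ=11
FR: stance ticks = 8; W→S at t=12 → φ=12
RL: stance ticks = 8; W→S at t=2 → φ=22
RR: stance ticks = 8; W→S at t=8 → φ=16


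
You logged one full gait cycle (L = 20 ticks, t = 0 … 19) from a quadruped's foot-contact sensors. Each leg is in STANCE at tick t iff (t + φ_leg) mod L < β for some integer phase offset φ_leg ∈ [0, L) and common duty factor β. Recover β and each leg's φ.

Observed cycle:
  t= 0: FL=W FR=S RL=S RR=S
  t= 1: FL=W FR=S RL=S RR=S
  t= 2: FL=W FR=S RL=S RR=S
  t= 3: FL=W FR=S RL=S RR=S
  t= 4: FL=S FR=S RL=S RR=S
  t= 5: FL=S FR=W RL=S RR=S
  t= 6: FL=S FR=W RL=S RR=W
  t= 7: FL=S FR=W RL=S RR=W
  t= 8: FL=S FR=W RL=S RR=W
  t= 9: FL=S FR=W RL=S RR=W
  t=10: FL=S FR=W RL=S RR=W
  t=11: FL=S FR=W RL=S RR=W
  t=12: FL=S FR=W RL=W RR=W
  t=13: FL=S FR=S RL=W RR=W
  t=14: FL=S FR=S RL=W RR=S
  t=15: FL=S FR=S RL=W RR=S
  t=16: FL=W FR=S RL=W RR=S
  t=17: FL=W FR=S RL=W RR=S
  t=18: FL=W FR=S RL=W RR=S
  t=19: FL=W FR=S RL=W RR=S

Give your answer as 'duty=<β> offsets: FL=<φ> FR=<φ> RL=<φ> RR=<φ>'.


duty=12 offsets: FL=16 FR=7 RL=0 RR=6

duty β = stance ticks per leg = 12
FL: stance ticks = 12; W→S at t=4 → φ=16
FR: stance ticks = 12; W→S at t=13 → φ=7
RL: stance ticks = 12; W→S at t=0 → φ=0
RR: stance ticks = 12; W→S at t=14 → φ=6


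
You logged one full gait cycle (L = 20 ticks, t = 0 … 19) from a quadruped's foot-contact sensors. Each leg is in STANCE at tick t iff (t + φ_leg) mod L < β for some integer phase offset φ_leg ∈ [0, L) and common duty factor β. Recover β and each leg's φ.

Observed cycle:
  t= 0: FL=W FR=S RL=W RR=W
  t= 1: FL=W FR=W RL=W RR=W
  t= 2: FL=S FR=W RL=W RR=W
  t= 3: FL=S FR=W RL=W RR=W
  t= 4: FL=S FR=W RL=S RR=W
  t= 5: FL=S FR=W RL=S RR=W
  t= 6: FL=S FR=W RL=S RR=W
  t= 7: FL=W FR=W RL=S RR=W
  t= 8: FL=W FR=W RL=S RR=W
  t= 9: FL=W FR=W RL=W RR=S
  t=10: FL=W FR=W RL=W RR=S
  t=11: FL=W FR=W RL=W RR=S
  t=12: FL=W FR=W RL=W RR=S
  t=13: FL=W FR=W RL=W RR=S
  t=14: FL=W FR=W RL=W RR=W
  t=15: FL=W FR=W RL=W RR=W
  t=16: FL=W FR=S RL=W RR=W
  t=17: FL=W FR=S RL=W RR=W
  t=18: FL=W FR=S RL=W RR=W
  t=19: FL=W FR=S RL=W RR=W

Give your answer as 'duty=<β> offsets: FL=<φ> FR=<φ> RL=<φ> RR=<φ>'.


duty β = stance ticks per leg = 5
FL: stance ticks = 5; W→S at t=2 → φ=18
FR: stance ticks = 5; W→S at t=16 → φ=4
RL: stance ticks = 5; W→S at t=4 → φ=16
RR: stance ticks = 5; W→S at t=9 → φ=11

duty=5 offsets: FL=18 FR=4 RL=16 RR=11


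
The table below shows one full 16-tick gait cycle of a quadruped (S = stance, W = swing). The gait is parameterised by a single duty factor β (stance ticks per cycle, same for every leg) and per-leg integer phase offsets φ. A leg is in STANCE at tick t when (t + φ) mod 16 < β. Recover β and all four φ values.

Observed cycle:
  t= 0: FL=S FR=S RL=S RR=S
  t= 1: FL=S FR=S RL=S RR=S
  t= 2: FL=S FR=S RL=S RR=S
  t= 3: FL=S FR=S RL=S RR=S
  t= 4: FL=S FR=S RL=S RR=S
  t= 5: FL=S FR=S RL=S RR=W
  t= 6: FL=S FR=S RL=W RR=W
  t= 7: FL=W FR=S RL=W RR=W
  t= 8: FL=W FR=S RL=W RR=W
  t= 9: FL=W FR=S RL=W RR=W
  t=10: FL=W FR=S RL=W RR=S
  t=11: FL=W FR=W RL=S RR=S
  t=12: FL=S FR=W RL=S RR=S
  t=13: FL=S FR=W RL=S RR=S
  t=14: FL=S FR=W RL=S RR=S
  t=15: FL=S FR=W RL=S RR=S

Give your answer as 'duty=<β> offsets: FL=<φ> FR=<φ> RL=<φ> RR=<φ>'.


duty=11 offsets: FL=4 FR=0 RL=5 RR=6

duty β = stance ticks per leg = 11
FL: stance ticks = 11; W→S at t=12 → φ=4
FR: stance ticks = 11; W→S at t=0 → φ=0
RL: stance ticks = 11; W→S at t=11 → φ=5
RR: stance ticks = 11; W→S at t=10 → φ=6


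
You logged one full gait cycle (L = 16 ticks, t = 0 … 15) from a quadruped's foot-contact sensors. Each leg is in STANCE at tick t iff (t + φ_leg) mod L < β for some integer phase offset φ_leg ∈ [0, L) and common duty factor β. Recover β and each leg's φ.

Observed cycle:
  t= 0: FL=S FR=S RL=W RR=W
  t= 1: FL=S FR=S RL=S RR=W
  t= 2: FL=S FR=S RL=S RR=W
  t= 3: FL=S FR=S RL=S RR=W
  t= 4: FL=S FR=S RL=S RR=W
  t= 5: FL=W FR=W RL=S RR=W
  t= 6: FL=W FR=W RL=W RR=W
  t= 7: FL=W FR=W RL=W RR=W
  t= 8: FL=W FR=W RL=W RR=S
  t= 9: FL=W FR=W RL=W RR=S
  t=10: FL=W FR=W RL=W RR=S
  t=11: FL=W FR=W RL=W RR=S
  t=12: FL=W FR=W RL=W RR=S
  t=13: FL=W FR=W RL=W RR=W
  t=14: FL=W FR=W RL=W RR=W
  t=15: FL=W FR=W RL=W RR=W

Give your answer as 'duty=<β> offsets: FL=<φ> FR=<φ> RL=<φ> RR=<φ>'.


duty β = stance ticks per leg = 5
FL: stance ticks = 5; W→S at t=0 → φ=0
FR: stance ticks = 5; W→S at t=0 → φ=0
RL: stance ticks = 5; W→S at t=1 → φ=15
RR: stance ticks = 5; W→S at t=8 → φ=8

duty=5 offsets: FL=0 FR=0 RL=15 RR=8


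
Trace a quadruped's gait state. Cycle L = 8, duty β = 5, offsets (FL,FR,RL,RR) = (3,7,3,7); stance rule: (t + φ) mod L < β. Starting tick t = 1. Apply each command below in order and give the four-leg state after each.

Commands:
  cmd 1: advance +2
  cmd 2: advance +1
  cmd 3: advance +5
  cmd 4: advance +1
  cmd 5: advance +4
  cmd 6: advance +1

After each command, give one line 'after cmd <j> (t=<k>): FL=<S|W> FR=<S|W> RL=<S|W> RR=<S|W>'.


start t=1: FL=S FR=S RL=S RR=S
cmd 1: advance +2 → t=3, phase=(6,2,6,2) → FL=W FR=S RL=W RR=S
cmd 2: advance +1 → t=4, phase=(7,3,7,3) → FL=W FR=S RL=W RR=S
cmd 3: advance +5 → t=9, phase=(4,0,4,0) → FL=S FR=S RL=S RR=S
cmd 4: advance +1 → t=10, phase=(5,1,5,1) → FL=W FR=S RL=W RR=S
cmd 5: advance +4 → t=14, phase=(1,5,1,5) → FL=S FR=W RL=S RR=W
cmd 6: advance +1 → t=15, phase=(2,6,2,6) → FL=S FR=W RL=S RR=W

after cmd 1 (t=3): FL=W FR=S RL=W RR=S
after cmd 2 (t=4): FL=W FR=S RL=W RR=S
after cmd 3 (t=9): FL=S FR=S RL=S RR=S
after cmd 4 (t=10): FL=W FR=S RL=W RR=S
after cmd 5 (t=14): FL=S FR=W RL=S RR=W
after cmd 6 (t=15): FL=S FR=W RL=S RR=W


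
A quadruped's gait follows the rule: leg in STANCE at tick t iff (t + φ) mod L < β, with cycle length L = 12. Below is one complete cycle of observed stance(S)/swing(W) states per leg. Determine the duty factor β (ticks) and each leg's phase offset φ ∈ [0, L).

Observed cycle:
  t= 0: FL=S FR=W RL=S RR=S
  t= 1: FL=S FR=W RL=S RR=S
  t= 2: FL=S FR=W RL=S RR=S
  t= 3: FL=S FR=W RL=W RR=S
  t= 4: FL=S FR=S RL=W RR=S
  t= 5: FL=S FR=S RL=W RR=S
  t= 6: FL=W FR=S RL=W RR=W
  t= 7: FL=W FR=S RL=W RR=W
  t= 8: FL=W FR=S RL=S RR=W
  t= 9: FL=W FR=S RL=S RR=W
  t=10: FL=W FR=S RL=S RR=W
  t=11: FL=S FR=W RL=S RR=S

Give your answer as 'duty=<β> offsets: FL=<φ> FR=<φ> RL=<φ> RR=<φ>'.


duty β = stance ticks per leg = 7
FL: stance ticks = 7; W→S at t=11 → φ=1
FR: stance ticks = 7; W→S at t=4 → φ=8
RL: stance ticks = 7; W→S at t=8 → φ=4
RR: stance ticks = 7; W→S at t=11 → φ=1

duty=7 offsets: FL=1 FR=8 RL=4 RR=1


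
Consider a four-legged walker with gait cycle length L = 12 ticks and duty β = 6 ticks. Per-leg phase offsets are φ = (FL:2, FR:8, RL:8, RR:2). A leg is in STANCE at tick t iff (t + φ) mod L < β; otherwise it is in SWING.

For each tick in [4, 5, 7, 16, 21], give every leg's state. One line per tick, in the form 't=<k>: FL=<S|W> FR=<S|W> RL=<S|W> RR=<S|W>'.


t=4: FL=W FR=S RL=S RR=W
t=5: FL=W FR=S RL=S RR=W
t=7: FL=W FR=S RL=S RR=W
t=16: FL=W FR=S RL=S RR=W
t=21: FL=W FR=S RL=S RR=W

t=4: phase=(6,0,0,6) vs β=6 → FL=W FR=S RL=S RR=W
t=5: phase=(7,1,1,7) vs β=6 → FL=W FR=S RL=S RR=W
t=7: phase=(9,3,3,9) vs β=6 → FL=W FR=S RL=S RR=W
t=16: phase=(6,0,0,6) vs β=6 → FL=W FR=S RL=S RR=W
t=21: phase=(11,5,5,11) vs β=6 → FL=W FR=S RL=S RR=W


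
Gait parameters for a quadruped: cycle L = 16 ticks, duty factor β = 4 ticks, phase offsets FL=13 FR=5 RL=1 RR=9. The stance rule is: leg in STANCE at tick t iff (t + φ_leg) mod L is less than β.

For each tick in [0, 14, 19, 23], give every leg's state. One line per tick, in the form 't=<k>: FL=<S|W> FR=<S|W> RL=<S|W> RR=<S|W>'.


t=0: FL=W FR=W RL=S RR=W
t=14: FL=W FR=S RL=W RR=W
t=19: FL=S FR=W RL=W RR=W
t=23: FL=W FR=W RL=W RR=S

t=0: phase=(13,5,1,9) vs β=4 → FL=W FR=W RL=S RR=W
t=14: phase=(11,3,15,7) vs β=4 → FL=W FR=S RL=W RR=W
t=19: phase=(0,8,4,12) vs β=4 → FL=S FR=W RL=W RR=W
t=23: phase=(4,12,8,0) vs β=4 → FL=W FR=W RL=W RR=S


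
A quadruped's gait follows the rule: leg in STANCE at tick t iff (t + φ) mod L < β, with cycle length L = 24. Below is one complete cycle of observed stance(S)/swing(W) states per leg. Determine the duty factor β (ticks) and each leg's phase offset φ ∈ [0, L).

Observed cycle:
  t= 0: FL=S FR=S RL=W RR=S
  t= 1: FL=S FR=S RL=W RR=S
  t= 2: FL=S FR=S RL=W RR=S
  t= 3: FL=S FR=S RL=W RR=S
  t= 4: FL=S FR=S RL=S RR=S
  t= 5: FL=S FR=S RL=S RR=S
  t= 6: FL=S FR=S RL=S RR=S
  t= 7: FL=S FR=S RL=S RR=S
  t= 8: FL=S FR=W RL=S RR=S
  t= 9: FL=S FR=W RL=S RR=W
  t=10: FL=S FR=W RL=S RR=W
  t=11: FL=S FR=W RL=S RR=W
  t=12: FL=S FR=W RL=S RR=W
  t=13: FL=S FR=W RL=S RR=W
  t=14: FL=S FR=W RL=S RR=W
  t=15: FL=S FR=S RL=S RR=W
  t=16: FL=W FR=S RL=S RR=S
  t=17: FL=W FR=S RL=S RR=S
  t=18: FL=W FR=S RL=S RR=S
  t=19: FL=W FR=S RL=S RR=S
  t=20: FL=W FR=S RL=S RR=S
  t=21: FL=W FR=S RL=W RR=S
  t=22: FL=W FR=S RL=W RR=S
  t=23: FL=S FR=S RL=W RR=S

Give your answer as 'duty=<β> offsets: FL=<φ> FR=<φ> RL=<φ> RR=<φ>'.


duty=17 offsets: FL=1 FR=9 RL=20 RR=8

duty β = stance ticks per leg = 17
FL: stance ticks = 17; W→S at t=23 → φ=1
FR: stance ticks = 17; W→S at t=15 → φ=9
RL: stance ticks = 17; W→S at t=4 → φ=20
RR: stance ticks = 17; W→S at t=16 → φ=8


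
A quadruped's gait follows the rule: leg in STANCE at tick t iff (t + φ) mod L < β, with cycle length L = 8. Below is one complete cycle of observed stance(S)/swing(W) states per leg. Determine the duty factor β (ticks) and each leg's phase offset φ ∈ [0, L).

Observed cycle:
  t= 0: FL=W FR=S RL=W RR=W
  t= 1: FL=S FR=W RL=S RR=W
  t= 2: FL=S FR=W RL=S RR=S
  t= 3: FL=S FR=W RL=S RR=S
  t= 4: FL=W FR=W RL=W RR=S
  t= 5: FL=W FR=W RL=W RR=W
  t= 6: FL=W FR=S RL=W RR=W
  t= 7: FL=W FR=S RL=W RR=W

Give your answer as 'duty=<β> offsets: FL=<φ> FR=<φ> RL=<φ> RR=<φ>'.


duty=3 offsets: FL=7 FR=2 RL=7 RR=6

duty β = stance ticks per leg = 3
FL: stance ticks = 3; W→S at t=1 → φ=7
FR: stance ticks = 3; W→S at t=6 → φ=2
RL: stance ticks = 3; W→S at t=1 → φ=7
RR: stance ticks = 3; W→S at t=2 → φ=6


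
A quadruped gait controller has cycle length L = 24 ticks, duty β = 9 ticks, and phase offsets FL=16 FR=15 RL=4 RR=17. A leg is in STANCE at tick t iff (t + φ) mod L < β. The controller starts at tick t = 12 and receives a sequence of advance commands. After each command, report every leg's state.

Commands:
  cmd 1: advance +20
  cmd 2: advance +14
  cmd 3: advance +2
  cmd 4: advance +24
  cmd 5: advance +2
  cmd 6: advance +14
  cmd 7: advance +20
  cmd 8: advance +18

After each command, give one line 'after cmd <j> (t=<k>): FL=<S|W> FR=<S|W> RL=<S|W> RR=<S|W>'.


start t=12: FL=S FR=S RL=W RR=S
cmd 1: advance +20 → t=32, phase=(0,23,12,1) → FL=S FR=W RL=W RR=S
cmd 2: advance +14 → t=46, phase=(14,13,2,15) → FL=W FR=W RL=S RR=W
cmd 3: advance +2 → t=48, phase=(16,15,4,17) → FL=W FR=W RL=S RR=W
cmd 4: advance +24 → t=72, phase=(16,15,4,17) → FL=W FR=W RL=S RR=W
cmd 5: advance +2 → t=74, phase=(18,17,6,19) → FL=W FR=W RL=S RR=W
cmd 6: advance +14 → t=88, phase=(8,7,20,9) → FL=S FR=S RL=W RR=W
cmd 7: advance +20 → t=108, phase=(4,3,16,5) → FL=S FR=S RL=W RR=S
cmd 8: advance +18 → t=126, phase=(22,21,10,23) → FL=W FR=W RL=W RR=W

after cmd 1 (t=32): FL=S FR=W RL=W RR=S
after cmd 2 (t=46): FL=W FR=W RL=S RR=W
after cmd 3 (t=48): FL=W FR=W RL=S RR=W
after cmd 4 (t=72): FL=W FR=W RL=S RR=W
after cmd 5 (t=74): FL=W FR=W RL=S RR=W
after cmd 6 (t=88): FL=S FR=S RL=W RR=W
after cmd 7 (t=108): FL=S FR=S RL=W RR=S
after cmd 8 (t=126): FL=W FR=W RL=W RR=W


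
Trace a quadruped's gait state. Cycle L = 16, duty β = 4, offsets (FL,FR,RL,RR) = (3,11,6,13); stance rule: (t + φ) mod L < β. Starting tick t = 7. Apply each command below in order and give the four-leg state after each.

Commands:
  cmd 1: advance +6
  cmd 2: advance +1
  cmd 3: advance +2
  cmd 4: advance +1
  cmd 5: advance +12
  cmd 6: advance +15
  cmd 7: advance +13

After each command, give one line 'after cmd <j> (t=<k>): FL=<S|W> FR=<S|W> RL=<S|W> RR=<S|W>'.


after cmd 1 (t=13): FL=S FR=W RL=S RR=W
after cmd 2 (t=14): FL=S FR=W RL=W RR=W
after cmd 3 (t=16): FL=S FR=W RL=W RR=W
after cmd 4 (t=17): FL=W FR=W RL=W RR=W
after cmd 5 (t=29): FL=S FR=W RL=S RR=W
after cmd 6 (t=44): FL=W FR=W RL=S RR=W
after cmd 7 (t=57): FL=W FR=W RL=W RR=W

start t=7: FL=W FR=S RL=W RR=W
cmd 1: advance +6 → t=13, phase=(0,8,3,10) → FL=S FR=W RL=S RR=W
cmd 2: advance +1 → t=14, phase=(1,9,4,11) → FL=S FR=W RL=W RR=W
cmd 3: advance +2 → t=16, phase=(3,11,6,13) → FL=S FR=W RL=W RR=W
cmd 4: advance +1 → t=17, phase=(4,12,7,14) → FL=W FR=W RL=W RR=W
cmd 5: advance +12 → t=29, phase=(0,8,3,10) → FL=S FR=W RL=S RR=W
cmd 6: advance +15 → t=44, phase=(15,7,2,9) → FL=W FR=W RL=S RR=W
cmd 7: advance +13 → t=57, phase=(12,4,15,6) → FL=W FR=W RL=W RR=W


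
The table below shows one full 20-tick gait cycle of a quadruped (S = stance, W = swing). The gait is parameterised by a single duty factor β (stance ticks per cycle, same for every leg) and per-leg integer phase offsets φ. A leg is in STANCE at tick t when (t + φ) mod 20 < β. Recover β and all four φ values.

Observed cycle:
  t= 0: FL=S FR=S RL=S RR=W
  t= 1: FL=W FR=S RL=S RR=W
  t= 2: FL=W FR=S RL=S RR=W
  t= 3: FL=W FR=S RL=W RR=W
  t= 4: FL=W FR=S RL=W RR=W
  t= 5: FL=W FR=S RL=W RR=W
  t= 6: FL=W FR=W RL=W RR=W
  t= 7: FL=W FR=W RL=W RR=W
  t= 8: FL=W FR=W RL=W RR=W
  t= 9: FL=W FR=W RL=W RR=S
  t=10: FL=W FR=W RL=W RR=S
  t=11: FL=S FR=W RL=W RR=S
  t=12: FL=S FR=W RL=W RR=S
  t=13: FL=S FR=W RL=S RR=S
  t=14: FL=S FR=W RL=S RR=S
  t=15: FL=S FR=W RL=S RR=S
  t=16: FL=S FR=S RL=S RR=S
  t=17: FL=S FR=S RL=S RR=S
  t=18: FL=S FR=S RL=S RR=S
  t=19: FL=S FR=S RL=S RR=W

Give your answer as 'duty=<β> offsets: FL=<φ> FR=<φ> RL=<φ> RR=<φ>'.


duty β = stance ticks per leg = 10
FL: stance ticks = 10; W→S at t=11 → φ=9
FR: stance ticks = 10; W→S at t=16 → φ=4
RL: stance ticks = 10; W→S at t=13 → φ=7
RR: stance ticks = 10; W→S at t=9 → φ=11

duty=10 offsets: FL=9 FR=4 RL=7 RR=11


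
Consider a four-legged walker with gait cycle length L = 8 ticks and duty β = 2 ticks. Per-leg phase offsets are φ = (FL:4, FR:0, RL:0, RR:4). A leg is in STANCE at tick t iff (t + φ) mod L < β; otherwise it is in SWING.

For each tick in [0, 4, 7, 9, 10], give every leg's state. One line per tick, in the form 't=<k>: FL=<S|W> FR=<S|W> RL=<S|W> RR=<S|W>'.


t=0: phase=(4,0,0,4) vs β=2 → FL=W FR=S RL=S RR=W
t=4: phase=(0,4,4,0) vs β=2 → FL=S FR=W RL=W RR=S
t=7: phase=(3,7,7,3) vs β=2 → FL=W FR=W RL=W RR=W
t=9: phase=(5,1,1,5) vs β=2 → FL=W FR=S RL=S RR=W
t=10: phase=(6,2,2,6) vs β=2 → FL=W FR=W RL=W RR=W

t=0: FL=W FR=S RL=S RR=W
t=4: FL=S FR=W RL=W RR=S
t=7: FL=W FR=W RL=W RR=W
t=9: FL=W FR=S RL=S RR=W
t=10: FL=W FR=W RL=W RR=W


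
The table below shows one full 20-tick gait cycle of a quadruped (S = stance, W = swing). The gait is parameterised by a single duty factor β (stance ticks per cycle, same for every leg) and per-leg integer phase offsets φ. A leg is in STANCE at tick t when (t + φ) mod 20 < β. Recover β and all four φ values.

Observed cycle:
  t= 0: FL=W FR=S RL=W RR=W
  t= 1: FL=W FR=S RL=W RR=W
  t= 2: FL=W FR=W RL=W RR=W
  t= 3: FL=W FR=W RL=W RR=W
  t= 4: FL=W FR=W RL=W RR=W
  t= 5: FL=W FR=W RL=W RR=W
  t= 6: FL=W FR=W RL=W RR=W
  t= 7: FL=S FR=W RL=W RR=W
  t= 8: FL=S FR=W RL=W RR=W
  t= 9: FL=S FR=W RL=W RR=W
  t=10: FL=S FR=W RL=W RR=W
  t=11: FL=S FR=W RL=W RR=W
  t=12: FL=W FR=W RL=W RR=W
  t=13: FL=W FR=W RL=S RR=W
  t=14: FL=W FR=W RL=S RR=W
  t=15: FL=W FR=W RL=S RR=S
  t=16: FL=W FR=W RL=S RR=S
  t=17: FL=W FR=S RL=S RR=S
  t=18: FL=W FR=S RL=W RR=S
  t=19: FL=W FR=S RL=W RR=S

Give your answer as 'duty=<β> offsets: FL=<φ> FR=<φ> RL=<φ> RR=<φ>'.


duty β = stance ticks per leg = 5
FL: stance ticks = 5; W→S at t=7 → φ=13
FR: stance ticks = 5; W→S at t=17 → φ=3
RL: stance ticks = 5; W→S at t=13 → φ=7
RR: stance ticks = 5; W→S at t=15 → φ=5

duty=5 offsets: FL=13 FR=3 RL=7 RR=5


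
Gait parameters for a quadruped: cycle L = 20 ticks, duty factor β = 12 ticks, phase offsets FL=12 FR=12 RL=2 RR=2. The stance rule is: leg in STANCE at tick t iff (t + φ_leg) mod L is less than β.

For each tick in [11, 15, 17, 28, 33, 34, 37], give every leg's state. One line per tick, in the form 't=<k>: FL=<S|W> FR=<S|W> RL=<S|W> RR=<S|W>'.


t=11: FL=S FR=S RL=W RR=W
t=15: FL=S FR=S RL=W RR=W
t=17: FL=S FR=S RL=W RR=W
t=28: FL=S FR=S RL=S RR=S
t=33: FL=S FR=S RL=W RR=W
t=34: FL=S FR=S RL=W RR=W
t=37: FL=S FR=S RL=W RR=W

t=11: phase=(3,3,13,13) vs β=12 → FL=S FR=S RL=W RR=W
t=15: phase=(7,7,17,17) vs β=12 → FL=S FR=S RL=W RR=W
t=17: phase=(9,9,19,19) vs β=12 → FL=S FR=S RL=W RR=W
t=28: phase=(0,0,10,10) vs β=12 → FL=S FR=S RL=S RR=S
t=33: phase=(5,5,15,15) vs β=12 → FL=S FR=S RL=W RR=W
t=34: phase=(6,6,16,16) vs β=12 → FL=S FR=S RL=W RR=W
t=37: phase=(9,9,19,19) vs β=12 → FL=S FR=S RL=W RR=W


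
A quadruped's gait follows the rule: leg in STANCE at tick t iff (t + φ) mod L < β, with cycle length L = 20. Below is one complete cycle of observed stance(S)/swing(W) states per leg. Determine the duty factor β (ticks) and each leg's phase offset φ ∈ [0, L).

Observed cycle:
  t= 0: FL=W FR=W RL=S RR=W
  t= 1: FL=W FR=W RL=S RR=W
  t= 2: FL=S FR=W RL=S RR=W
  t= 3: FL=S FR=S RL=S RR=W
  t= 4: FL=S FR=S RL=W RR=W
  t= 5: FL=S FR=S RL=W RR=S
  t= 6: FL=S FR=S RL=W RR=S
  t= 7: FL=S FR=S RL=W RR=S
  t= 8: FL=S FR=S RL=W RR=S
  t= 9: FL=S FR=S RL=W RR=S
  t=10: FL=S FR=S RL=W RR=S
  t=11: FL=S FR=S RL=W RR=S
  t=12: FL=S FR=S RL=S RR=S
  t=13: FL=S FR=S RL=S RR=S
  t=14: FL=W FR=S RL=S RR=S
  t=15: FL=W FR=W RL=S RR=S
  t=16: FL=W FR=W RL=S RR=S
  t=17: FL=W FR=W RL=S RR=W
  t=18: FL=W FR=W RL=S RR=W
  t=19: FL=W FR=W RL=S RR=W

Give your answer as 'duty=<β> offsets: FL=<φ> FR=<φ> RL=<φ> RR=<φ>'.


duty β = stance ticks per leg = 12
FL: stance ticks = 12; W→S at t=2 → φ=18
FR: stance ticks = 12; W→S at t=3 → φ=17
RL: stance ticks = 12; W→S at t=12 → φ=8
RR: stance ticks = 12; W→S at t=5 → φ=15

duty=12 offsets: FL=18 FR=17 RL=8 RR=15


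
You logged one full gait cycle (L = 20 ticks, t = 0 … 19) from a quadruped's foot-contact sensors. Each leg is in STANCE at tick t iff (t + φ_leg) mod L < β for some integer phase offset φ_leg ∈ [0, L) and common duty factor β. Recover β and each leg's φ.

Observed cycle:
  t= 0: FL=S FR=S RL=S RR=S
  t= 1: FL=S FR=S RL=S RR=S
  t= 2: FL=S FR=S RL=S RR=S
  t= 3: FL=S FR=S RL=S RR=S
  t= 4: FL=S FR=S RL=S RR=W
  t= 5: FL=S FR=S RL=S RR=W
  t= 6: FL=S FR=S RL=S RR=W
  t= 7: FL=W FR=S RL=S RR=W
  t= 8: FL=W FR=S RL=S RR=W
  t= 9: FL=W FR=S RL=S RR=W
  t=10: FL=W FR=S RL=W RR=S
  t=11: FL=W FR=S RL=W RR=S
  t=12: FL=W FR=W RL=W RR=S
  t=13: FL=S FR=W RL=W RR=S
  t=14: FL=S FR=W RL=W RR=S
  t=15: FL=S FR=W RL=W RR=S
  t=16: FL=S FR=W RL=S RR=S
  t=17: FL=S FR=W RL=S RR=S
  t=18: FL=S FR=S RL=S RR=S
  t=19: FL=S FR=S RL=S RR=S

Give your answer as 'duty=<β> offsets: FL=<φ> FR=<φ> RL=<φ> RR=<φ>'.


duty β = stance ticks per leg = 14
FL: stance ticks = 14; W→S at t=13 → φ=7
FR: stance ticks = 14; W→S at t=18 → φ=2
RL: stance ticks = 14; W→S at t=16 → φ=4
RR: stance ticks = 14; W→S at t=10 → φ=10

duty=14 offsets: FL=7 FR=2 RL=4 RR=10
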